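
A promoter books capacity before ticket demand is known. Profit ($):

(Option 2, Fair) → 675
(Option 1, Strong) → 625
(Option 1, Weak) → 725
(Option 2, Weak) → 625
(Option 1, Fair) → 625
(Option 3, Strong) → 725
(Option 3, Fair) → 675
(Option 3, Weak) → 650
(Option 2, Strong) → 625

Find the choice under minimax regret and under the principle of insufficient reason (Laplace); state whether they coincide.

Column bests: Weak=725, Fair=675, Strong=725.
Option 1 regrets: 0, 50, 100 → max 100
Option 2 regrets: 100, 0, 100 → max 100
Option 3 regrets: 75, 0, 0 → max 75
Smallest max regret = 75 → Option 3.
Row averages: Option 1=1975/3, Option 2=1925/3, Option 3=2050/3
Highest average = 2050/3 → Option 3.

minimax regret → Option 3; laplace → Option 3 (agree)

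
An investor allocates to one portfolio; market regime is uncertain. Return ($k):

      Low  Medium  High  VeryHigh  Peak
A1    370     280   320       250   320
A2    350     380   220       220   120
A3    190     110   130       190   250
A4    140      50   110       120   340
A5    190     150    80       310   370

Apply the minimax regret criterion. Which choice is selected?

A1

Column bests: Low=370, Medium=380, High=320, VeryHigh=310, Peak=370.
A1 regrets: 0, 100, 0, 60, 50 → max 100
A2 regrets: 20, 0, 100, 90, 250 → max 250
A3 regrets: 180, 270, 190, 120, 120 → max 270
A4 regrets: 230, 330, 210, 190, 30 → max 330
A5 regrets: 180, 230, 240, 0, 0 → max 240
Smallest max regret = 100 → A1.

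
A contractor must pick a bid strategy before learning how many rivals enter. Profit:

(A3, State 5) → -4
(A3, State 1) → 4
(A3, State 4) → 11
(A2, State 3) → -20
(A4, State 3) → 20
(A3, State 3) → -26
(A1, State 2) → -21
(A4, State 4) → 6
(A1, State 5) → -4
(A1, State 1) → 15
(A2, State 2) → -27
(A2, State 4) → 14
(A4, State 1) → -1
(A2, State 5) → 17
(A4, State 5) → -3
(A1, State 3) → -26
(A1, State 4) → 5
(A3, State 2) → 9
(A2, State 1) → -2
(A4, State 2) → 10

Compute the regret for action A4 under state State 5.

Best payoff under State 5 is 17.
Regret = 17 − (-3) = 20.

20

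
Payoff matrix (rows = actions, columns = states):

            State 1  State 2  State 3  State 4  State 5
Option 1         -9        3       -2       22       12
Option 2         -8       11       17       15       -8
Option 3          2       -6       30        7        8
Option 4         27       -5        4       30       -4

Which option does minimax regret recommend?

Column bests: State 1=27, State 2=11, State 3=30, State 4=30, State 5=12.
Option 1 regrets: 36, 8, 32, 8, 0 → max 36
Option 2 regrets: 35, 0, 13, 15, 20 → max 35
Option 3 regrets: 25, 17, 0, 23, 4 → max 25
Option 4 regrets: 0, 16, 26, 0, 16 → max 26
Smallest max regret = 25 → Option 3.

Option 3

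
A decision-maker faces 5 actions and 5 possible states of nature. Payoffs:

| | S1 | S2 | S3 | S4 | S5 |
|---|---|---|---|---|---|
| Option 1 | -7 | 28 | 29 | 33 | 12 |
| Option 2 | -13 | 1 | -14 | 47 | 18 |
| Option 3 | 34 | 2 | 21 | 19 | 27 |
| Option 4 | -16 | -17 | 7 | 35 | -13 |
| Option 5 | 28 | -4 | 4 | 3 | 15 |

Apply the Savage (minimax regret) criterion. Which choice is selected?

Option 3

Column bests: S1=34, S2=28, S3=29, S4=47, S5=27.
Option 1 regrets: 41, 0, 0, 14, 15 → max 41
Option 2 regrets: 47, 27, 43, 0, 9 → max 47
Option 3 regrets: 0, 26, 8, 28, 0 → max 28
Option 4 regrets: 50, 45, 22, 12, 40 → max 50
Option 5 regrets: 6, 32, 25, 44, 12 → max 44
Smallest max regret = 28 → Option 3.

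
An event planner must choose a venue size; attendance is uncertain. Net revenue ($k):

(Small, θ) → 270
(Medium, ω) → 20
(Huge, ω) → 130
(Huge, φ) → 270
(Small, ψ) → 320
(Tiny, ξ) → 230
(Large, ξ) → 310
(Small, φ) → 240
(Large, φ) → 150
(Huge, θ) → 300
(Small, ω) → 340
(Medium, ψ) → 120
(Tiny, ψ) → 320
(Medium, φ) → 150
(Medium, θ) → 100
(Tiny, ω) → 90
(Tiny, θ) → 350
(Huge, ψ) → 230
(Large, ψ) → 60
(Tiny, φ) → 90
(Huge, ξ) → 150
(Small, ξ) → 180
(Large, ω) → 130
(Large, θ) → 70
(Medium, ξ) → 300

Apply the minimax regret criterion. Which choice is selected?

Column bests: θ=350, φ=270, ψ=320, ω=340, ξ=310.
Tiny regrets: 0, 180, 0, 250, 80 → max 250
Small regrets: 80, 30, 0, 0, 130 → max 130
Medium regrets: 250, 120, 200, 320, 10 → max 320
Large regrets: 280, 120, 260, 210, 0 → max 280
Huge regrets: 50, 0, 90, 210, 160 → max 210
Smallest max regret = 130 → Small.

Small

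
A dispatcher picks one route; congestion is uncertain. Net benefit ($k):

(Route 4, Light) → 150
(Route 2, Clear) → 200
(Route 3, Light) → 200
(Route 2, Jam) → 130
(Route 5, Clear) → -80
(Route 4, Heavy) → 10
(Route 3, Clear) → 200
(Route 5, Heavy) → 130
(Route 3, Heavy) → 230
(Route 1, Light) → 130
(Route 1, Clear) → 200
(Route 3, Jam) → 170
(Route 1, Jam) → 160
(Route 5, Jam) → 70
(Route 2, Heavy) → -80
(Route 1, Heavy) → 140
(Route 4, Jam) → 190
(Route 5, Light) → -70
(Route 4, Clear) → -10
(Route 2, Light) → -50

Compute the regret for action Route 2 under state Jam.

60

Best payoff under Jam is 190.
Regret = 190 − 130 = 60.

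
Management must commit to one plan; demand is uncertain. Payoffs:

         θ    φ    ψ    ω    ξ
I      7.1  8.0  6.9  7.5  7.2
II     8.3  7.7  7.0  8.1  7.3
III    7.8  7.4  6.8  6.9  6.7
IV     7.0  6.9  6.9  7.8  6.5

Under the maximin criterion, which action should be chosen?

Row minima: I=6.9, II=7.0, III=6.7, IV=6.5
Best worst-case = 7.0 → II.

II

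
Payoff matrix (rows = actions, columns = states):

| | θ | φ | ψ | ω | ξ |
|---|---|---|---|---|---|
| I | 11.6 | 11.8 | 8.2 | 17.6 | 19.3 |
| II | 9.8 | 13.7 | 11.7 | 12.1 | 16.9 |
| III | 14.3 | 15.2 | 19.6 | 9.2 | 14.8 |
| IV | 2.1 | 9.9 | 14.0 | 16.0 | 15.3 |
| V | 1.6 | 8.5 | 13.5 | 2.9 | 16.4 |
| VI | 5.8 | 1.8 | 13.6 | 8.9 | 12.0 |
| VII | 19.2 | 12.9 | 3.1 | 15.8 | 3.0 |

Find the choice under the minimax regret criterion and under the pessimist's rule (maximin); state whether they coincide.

Column bests: θ=19.2, φ=15.2, ψ=19.6, ω=17.6, ξ=19.3.
I regrets: 7.6, 3.4, 11.4, 0.0, 0.0 → max 11.4
II regrets: 9.4, 1.5, 7.9, 5.5, 2.4 → max 9.4
III regrets: 4.9, 0.0, 0.0, 8.4, 4.5 → max 8.4
IV regrets: 17.1, 5.3, 5.6, 1.6, 4.0 → max 17.1
V regrets: 17.6, 6.7, 6.1, 14.7, 2.9 → max 17.6
VI regrets: 13.4, 13.4, 6.0, 8.7, 7.3 → max 13.4
VII regrets: 0.0, 2.3, 16.5, 1.8, 16.3 → max 16.5
Smallest max regret = 8.4 → III.
Row minima: I=8.2, II=9.8, III=9.2, IV=2.1, V=1.6, VI=1.8, VII=3.0
Best worst-case = 9.8 → II.

minimax regret → III; maximin → II (disagree)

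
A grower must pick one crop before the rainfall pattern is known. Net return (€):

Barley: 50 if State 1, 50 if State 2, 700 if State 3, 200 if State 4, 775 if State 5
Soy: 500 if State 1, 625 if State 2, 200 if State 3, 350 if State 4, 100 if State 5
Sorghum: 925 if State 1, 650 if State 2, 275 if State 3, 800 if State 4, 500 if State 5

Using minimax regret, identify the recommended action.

Sorghum

Column bests: State 1=925, State 2=650, State 3=700, State 4=800, State 5=775.
Barley regrets: 875, 600, 0, 600, 0 → max 875
Soy regrets: 425, 25, 500, 450, 675 → max 675
Sorghum regrets: 0, 0, 425, 0, 275 → max 425
Smallest max regret = 425 → Sorghum.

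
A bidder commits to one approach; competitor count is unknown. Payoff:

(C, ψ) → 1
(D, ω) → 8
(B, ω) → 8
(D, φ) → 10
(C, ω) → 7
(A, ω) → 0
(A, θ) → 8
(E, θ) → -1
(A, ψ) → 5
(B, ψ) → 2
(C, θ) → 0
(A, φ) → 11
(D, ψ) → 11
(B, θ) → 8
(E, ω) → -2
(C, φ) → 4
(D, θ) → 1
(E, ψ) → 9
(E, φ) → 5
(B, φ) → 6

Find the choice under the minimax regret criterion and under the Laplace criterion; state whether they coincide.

Column bests: θ=8, φ=11, ψ=11, ω=8.
A regrets: 0, 0, 6, 8 → max 8
B regrets: 0, 5, 9, 0 → max 9
C regrets: 8, 7, 10, 1 → max 10
D regrets: 7, 1, 0, 0 → max 7
E regrets: 9, 6, 2, 10 → max 10
Smallest max regret = 7 → D.
Row averages: A=6, B=6, C=3, D=7.5, E=2.75
Highest average = 7.5 → D.

minimax regret → D; laplace → D (agree)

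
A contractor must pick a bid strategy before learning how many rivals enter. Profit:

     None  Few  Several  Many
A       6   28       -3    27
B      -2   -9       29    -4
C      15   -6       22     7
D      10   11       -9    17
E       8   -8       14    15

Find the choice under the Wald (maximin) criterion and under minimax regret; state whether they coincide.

maximin → A; minimax regret → A (agree)

Row minima: A=-3, B=-9, C=-6, D=-9, E=-8
Best worst-case = -3 → A.
Column bests: None=15, Few=28, Several=29, Many=27.
A regrets: 9, 0, 32, 0 → max 32
B regrets: 17, 37, 0, 31 → max 37
C regrets: 0, 34, 7, 20 → max 34
D regrets: 5, 17, 38, 10 → max 38
E regrets: 7, 36, 15, 12 → max 36
Smallest max regret = 32 → A.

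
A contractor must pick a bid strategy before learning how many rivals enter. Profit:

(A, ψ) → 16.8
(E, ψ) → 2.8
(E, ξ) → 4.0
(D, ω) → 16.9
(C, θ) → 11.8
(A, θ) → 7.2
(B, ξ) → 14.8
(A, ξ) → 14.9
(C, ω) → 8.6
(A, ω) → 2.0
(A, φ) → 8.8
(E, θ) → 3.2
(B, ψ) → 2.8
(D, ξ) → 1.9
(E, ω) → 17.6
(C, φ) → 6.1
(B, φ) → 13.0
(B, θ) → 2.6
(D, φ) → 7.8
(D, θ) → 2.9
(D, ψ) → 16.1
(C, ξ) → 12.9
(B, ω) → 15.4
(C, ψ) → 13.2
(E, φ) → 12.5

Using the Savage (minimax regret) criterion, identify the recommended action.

Column bests: θ=11.8, φ=13.0, ψ=16.8, ω=17.6, ξ=14.9.
A regrets: 4.6, 4.2, 0.0, 15.6, 0.0 → max 15.6
B regrets: 9.2, 0.0, 14.0, 2.2, 0.1 → max 14.0
C regrets: 0.0, 6.9, 3.6, 9.0, 2.0 → max 9.0
D regrets: 8.9, 5.2, 0.7, 0.7, 13.0 → max 13.0
E regrets: 8.6, 0.5, 14.0, 0.0, 10.9 → max 14.0
Smallest max regret = 9.0 → C.

C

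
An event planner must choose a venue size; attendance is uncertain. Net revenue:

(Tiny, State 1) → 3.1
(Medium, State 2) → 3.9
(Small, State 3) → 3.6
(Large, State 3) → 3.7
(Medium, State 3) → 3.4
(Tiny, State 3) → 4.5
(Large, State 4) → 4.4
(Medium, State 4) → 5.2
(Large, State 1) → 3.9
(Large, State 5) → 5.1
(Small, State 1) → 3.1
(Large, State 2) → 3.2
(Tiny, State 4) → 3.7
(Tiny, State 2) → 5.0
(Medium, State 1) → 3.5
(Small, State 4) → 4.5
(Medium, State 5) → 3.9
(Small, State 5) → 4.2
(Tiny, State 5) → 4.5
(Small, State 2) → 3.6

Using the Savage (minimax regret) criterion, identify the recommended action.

Medium

Column bests: State 1=3.9, State 2=5.0, State 3=4.5, State 4=5.2, State 5=5.1.
Tiny regrets: 0.8, 0.0, 0.0, 1.5, 0.6 → max 1.5
Small regrets: 0.8, 1.4, 0.9, 0.7, 0.9 → max 1.4
Medium regrets: 0.4, 1.1, 1.1, 0.0, 1.2 → max 1.2
Large regrets: 0.0, 1.8, 0.8, 0.8, 0.0 → max 1.8
Smallest max regret = 1.2 → Medium.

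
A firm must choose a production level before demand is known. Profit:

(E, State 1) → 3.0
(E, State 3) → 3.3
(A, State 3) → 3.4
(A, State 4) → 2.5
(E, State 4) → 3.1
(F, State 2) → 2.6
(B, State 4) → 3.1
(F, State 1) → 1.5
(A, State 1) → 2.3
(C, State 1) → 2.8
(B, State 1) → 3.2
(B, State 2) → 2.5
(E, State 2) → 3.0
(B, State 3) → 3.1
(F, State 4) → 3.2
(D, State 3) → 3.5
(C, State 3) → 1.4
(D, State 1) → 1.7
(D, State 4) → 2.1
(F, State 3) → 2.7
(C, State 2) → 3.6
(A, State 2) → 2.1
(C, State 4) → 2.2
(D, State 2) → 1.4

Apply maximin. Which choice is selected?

Row minima: A=2.1, B=2.5, C=1.4, D=1.4, E=3.0, F=1.5
Best worst-case = 3.0 → E.

E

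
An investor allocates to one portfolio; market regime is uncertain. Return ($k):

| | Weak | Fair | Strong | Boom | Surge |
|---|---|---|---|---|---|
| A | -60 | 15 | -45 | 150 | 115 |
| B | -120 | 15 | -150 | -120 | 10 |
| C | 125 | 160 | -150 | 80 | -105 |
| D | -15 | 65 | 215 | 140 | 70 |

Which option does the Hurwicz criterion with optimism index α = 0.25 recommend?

A: 0.25·150 + 0.75·(-60) = -7.5
B: 0.25·15 + 0.75·(-150) = -108.75
C: 0.25·160 + 0.75·(-150) = -72.5
D: 0.25·215 + 0.75·(-15) = 42.5
Highest Hurwicz score = 42.5 → D.

D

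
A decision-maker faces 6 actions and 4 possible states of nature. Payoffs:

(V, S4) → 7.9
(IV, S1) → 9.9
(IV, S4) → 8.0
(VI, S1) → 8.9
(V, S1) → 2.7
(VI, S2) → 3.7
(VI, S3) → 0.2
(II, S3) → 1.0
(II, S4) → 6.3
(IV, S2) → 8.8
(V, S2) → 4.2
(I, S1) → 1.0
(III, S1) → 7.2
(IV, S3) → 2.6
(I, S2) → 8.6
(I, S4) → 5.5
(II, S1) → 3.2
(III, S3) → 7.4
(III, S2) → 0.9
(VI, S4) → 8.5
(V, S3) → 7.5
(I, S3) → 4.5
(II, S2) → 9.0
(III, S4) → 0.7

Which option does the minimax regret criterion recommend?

Column bests: S1=9.9, S2=9.0, S3=7.5, S4=8.5.
I regrets: 8.9, 0.4, 3.0, 3.0 → max 8.9
II regrets: 6.7, 0.0, 6.5, 2.2 → max 6.7
III regrets: 2.7, 8.1, 0.1, 7.8 → max 8.1
IV regrets: 0.0, 0.2, 4.9, 0.5 → max 4.9
V regrets: 7.2, 4.8, 0.0, 0.6 → max 7.2
VI regrets: 1.0, 5.3, 7.3, 0.0 → max 7.3
Smallest max regret = 4.9 → IV.

IV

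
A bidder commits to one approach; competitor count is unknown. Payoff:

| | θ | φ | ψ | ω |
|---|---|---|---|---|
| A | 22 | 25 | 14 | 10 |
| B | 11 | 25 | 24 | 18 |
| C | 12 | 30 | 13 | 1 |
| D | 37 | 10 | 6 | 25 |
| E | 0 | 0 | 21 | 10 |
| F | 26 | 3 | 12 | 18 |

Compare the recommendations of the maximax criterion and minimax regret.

Row maxima: A=25, B=25, C=30, D=37, E=21, F=26
Best best-case = 37 → D.
Column bests: θ=37, φ=30, ψ=24, ω=25.
A regrets: 15, 5, 10, 15 → max 15
B regrets: 26, 5, 0, 7 → max 26
C regrets: 25, 0, 11, 24 → max 25
D regrets: 0, 20, 18, 0 → max 20
E regrets: 37, 30, 3, 15 → max 37
F regrets: 11, 27, 12, 7 → max 27
Smallest max regret = 15 → A.

maximax → D; minimax regret → A (disagree)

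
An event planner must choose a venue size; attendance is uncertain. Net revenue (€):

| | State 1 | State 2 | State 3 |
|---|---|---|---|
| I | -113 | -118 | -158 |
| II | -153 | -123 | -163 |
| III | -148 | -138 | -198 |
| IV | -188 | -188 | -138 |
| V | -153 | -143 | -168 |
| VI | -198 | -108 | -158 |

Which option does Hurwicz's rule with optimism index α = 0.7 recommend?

I: 0.7·(-113) + 0.3·(-158) = -126.5
II: 0.7·(-123) + 0.3·(-163) = -135
III: 0.7·(-138) + 0.3·(-198) = -156
IV: 0.7·(-138) + 0.3·(-188) = -153
V: 0.7·(-143) + 0.3·(-168) = -150.5
VI: 0.7·(-108) + 0.3·(-198) = -135
Highest Hurwicz score = -126.5 → I.

I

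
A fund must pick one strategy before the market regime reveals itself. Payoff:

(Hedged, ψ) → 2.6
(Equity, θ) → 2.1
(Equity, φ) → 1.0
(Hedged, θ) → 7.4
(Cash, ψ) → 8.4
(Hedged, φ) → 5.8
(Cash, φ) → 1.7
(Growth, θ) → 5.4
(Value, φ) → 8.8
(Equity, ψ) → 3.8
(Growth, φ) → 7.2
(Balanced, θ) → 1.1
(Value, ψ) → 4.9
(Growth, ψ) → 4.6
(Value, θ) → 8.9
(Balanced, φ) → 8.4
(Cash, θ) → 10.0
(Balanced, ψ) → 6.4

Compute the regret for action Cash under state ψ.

Best payoff under ψ is 8.4.
Regret = 8.4 − 8.4 = 0.0.

0.0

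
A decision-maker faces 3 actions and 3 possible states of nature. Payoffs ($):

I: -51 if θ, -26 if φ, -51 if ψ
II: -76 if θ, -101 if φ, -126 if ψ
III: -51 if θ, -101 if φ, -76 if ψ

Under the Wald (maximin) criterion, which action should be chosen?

I

Row minima: I=-51, II=-126, III=-101
Best worst-case = -51 → I.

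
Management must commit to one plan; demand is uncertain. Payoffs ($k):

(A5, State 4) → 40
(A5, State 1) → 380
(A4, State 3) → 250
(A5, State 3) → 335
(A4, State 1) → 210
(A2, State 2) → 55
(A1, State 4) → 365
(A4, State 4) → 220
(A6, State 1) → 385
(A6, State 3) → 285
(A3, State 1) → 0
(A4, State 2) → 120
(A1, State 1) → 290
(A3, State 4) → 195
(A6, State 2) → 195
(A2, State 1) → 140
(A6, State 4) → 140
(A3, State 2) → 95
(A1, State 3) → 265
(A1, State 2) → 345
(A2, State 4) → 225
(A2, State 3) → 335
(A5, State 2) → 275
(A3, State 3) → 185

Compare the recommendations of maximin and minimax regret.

Row minima: A1=265, A2=55, A3=0, A4=120, A5=40, A6=140
Best worst-case = 265 → A1.
Column bests: State 1=385, State 2=345, State 3=335, State 4=365.
A1 regrets: 95, 0, 70, 0 → max 95
A2 regrets: 245, 290, 0, 140 → max 290
A3 regrets: 385, 250, 150, 170 → max 385
A4 regrets: 175, 225, 85, 145 → max 225
A5 regrets: 5, 70, 0, 325 → max 325
A6 regrets: 0, 150, 50, 225 → max 225
Smallest max regret = 95 → A1.

maximin → A1; minimax regret → A1 (agree)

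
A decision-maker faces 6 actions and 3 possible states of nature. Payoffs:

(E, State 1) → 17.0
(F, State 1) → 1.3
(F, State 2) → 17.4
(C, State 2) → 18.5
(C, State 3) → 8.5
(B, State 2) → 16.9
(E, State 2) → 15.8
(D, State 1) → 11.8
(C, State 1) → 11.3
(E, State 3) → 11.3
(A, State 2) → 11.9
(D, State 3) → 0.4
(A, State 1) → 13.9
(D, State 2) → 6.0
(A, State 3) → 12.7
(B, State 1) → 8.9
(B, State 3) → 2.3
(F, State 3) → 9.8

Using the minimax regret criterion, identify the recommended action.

Column bests: State 1=17.0, State 2=18.5, State 3=12.7.
A regrets: 3.1, 6.6, 0.0 → max 6.6
B regrets: 8.1, 1.6, 10.4 → max 10.4
C regrets: 5.7, 0.0, 4.2 → max 5.7
D regrets: 5.2, 12.5, 12.3 → max 12.5
E regrets: 0.0, 2.7, 1.4 → max 2.7
F regrets: 15.7, 1.1, 2.9 → max 15.7
Smallest max regret = 2.7 → E.

E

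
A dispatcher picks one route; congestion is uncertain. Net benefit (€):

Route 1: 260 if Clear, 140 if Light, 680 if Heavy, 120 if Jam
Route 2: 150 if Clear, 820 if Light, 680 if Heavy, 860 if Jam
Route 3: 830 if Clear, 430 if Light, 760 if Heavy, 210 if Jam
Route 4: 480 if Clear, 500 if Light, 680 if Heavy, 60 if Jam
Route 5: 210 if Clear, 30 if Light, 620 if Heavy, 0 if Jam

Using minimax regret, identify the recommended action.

Route 3

Column bests: Clear=830, Light=820, Heavy=760, Jam=860.
Route 1 regrets: 570, 680, 80, 740 → max 740
Route 2 regrets: 680, 0, 80, 0 → max 680
Route 3 regrets: 0, 390, 0, 650 → max 650
Route 4 regrets: 350, 320, 80, 800 → max 800
Route 5 regrets: 620, 790, 140, 860 → max 860
Smallest max regret = 650 → Route 3.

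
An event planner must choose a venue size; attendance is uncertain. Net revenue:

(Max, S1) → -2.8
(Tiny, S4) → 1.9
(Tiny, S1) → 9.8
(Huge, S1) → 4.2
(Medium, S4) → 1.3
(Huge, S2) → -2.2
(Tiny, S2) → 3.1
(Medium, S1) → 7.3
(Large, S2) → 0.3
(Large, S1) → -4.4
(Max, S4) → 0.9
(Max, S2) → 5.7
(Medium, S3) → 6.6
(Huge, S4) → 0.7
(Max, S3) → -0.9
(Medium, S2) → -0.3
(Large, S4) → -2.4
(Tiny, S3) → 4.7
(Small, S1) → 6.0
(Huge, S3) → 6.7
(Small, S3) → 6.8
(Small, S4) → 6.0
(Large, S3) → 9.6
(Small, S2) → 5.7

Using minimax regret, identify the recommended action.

Column bests: S1=9.8, S2=5.7, S3=9.6, S4=6.0.
Tiny regrets: 0.0, 2.6, 4.9, 4.1 → max 4.9
Small regrets: 3.8, 0.0, 2.8, 0.0 → max 3.8
Medium regrets: 2.5, 6.0, 3.0, 4.7 → max 6.0
Large regrets: 14.2, 5.4, 0.0, 8.4 → max 14.2
Huge regrets: 5.6, 7.9, 2.9, 5.3 → max 7.9
Max regrets: 12.6, 0.0, 10.5, 5.1 → max 12.6
Smallest max regret = 3.8 → Small.

Small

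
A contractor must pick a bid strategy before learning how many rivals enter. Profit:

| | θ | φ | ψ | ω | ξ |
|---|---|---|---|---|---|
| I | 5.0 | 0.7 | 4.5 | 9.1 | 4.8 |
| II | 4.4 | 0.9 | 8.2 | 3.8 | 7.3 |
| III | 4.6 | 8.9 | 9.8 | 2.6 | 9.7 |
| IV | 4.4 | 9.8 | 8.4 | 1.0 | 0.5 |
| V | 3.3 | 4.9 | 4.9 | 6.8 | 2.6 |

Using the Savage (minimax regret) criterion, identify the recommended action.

Column bests: θ=5.0, φ=9.8, ψ=9.8, ω=9.1, ξ=9.7.
I regrets: 0.0, 9.1, 5.3, 0.0, 4.9 → max 9.1
II regrets: 0.6, 8.9, 1.6, 5.3, 2.4 → max 8.9
III regrets: 0.4, 0.9, 0.0, 6.5, 0.0 → max 6.5
IV regrets: 0.6, 0.0, 1.4, 8.1, 9.2 → max 9.2
V regrets: 1.7, 4.9, 4.9, 2.3, 7.1 → max 7.1
Smallest max regret = 6.5 → III.

III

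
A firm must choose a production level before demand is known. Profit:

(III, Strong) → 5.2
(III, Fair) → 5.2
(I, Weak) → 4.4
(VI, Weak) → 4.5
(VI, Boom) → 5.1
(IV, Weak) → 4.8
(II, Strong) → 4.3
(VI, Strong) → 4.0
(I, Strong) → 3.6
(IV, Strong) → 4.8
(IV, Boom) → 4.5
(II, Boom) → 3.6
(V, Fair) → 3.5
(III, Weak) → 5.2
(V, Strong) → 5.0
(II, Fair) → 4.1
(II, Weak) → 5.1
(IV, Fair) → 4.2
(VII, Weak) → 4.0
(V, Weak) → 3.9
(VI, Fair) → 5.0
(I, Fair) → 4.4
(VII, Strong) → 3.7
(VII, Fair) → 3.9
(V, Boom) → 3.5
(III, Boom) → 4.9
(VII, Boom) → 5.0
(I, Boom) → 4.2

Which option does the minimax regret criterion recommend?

III

Column bests: Weak=5.2, Fair=5.2, Strong=5.2, Boom=5.1.
I regrets: 0.8, 0.8, 1.6, 0.9 → max 1.6
II regrets: 0.1, 1.1, 0.9, 1.5 → max 1.5
III regrets: 0.0, 0.0, 0.0, 0.2 → max 0.2
IV regrets: 0.4, 1.0, 0.4, 0.6 → max 1.0
V regrets: 1.3, 1.7, 0.2, 1.6 → max 1.7
VI regrets: 0.7, 0.2, 1.2, 0.0 → max 1.2
VII regrets: 1.2, 1.3, 1.5, 0.1 → max 1.5
Smallest max regret = 0.2 → III.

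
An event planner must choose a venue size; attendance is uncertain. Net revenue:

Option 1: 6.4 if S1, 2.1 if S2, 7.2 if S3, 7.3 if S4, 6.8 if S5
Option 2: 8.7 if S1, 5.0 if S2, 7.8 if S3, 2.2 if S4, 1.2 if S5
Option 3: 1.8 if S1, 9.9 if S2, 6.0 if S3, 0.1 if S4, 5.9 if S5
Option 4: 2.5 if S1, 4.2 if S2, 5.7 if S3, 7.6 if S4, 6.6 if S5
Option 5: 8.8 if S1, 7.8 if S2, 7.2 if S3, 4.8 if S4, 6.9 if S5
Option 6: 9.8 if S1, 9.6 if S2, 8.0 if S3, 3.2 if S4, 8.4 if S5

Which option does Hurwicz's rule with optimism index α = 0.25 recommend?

Option 1: 0.25·7.3 + 0.75·2.1 = 3.4
Option 2: 0.25·8.7 + 0.75·1.2 = 3.075
Option 3: 0.25·9.9 + 0.75·0.1 = 2.55
Option 4: 0.25·7.6 + 0.75·2.5 = 3.775
Option 5: 0.25·8.8 + 0.75·4.8 = 5.8
Option 6: 0.25·9.8 + 0.75·3.2 = 4.85
Highest Hurwicz score = 5.8 → Option 5.

Option 5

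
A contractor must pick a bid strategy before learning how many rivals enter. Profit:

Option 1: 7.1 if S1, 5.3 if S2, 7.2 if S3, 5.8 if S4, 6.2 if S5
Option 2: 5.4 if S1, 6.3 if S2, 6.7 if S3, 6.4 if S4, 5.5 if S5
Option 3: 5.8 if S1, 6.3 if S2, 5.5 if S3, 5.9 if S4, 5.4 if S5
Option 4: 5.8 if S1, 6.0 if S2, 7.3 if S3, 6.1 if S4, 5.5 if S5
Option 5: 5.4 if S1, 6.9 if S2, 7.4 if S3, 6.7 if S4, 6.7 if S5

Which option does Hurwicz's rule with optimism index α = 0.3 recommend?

Option 1: 0.3·7.2 + 0.7·5.3 = 5.87
Option 2: 0.3·6.7 + 0.7·5.4 = 5.79
Option 3: 0.3·6.3 + 0.7·5.4 = 5.67
Option 4: 0.3·7.3 + 0.7·5.5 = 6.04
Option 5: 0.3·7.4 + 0.7·5.4 = 6
Highest Hurwicz score = 6.04 → Option 4.

Option 4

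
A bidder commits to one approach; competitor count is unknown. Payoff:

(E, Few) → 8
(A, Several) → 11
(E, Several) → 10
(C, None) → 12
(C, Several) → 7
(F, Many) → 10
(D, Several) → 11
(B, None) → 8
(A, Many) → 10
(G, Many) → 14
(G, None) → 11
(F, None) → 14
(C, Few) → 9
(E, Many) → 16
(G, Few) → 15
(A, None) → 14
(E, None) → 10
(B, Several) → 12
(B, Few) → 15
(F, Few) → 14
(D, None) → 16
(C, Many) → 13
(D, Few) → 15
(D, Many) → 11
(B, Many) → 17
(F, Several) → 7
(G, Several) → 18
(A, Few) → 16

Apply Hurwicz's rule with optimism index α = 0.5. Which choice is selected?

A: 0.5·16 + 0.5·10 = 13
B: 0.5·17 + 0.5·8 = 12.5
C: 0.5·13 + 0.5·7 = 10
D: 0.5·16 + 0.5·11 = 13.5
E: 0.5·16 + 0.5·8 = 12
F: 0.5·14 + 0.5·7 = 10.5
G: 0.5·18 + 0.5·11 = 14.5
Highest Hurwicz score = 14.5 → G.

G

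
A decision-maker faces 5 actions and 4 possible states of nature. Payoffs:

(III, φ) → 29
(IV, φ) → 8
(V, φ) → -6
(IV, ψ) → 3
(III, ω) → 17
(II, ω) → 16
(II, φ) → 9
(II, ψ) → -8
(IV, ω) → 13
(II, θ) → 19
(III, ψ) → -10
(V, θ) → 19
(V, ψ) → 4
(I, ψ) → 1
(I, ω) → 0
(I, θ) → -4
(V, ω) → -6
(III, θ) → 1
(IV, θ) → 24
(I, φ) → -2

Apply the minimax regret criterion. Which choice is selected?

II

Column bests: θ=24, φ=29, ψ=4, ω=17.
I regrets: 28, 31, 3, 17 → max 31
II regrets: 5, 20, 12, 1 → max 20
III regrets: 23, 0, 14, 0 → max 23
IV regrets: 0, 21, 1, 4 → max 21
V regrets: 5, 35, 0, 23 → max 35
Smallest max regret = 20 → II.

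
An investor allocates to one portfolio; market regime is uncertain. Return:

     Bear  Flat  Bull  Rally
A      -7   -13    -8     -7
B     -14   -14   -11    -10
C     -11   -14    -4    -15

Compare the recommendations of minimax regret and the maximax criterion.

Column bests: Bear=-7, Flat=-13, Bull=-4, Rally=-7.
A regrets: 0, 0, 4, 0 → max 4
B regrets: 7, 1, 7, 3 → max 7
C regrets: 4, 1, 0, 8 → max 8
Smallest max regret = 4 → A.
Row maxima: A=-7, B=-10, C=-4
Best best-case = -4 → C.

minimax regret → A; maximax → C (disagree)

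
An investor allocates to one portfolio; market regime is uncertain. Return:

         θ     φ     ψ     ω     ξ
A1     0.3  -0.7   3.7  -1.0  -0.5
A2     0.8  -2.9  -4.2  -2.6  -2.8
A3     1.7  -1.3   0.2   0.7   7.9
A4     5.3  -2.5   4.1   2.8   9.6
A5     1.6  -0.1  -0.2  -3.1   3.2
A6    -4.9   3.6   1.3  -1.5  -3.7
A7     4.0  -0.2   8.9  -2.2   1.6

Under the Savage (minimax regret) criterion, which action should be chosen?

Column bests: θ=5.3, φ=3.6, ψ=8.9, ω=2.8, ξ=9.6.
A1 regrets: 5.0, 4.3, 5.2, 3.8, 10.1 → max 10.1
A2 regrets: 4.5, 6.5, 13.1, 5.4, 12.4 → max 13.1
A3 regrets: 3.6, 4.9, 8.7, 2.1, 1.7 → max 8.7
A4 regrets: 0.0, 6.1, 4.8, 0.0, 0.0 → max 6.1
A5 regrets: 3.7, 3.7, 9.1, 5.9, 6.4 → max 9.1
A6 regrets: 10.2, 0.0, 7.6, 4.3, 13.3 → max 13.3
A7 regrets: 1.3, 3.8, 0.0, 5.0, 8.0 → max 8.0
Smallest max regret = 6.1 → A4.

A4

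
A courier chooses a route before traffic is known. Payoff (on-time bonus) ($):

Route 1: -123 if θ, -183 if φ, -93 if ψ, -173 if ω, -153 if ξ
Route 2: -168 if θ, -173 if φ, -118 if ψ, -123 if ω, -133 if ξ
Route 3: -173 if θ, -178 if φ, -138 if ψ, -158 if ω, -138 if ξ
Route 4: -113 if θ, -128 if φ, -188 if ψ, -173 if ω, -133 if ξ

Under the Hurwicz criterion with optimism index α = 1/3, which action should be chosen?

Route 1: 1/3·(-93) + 2/3·(-183) = -153
Route 2: 1/3·(-118) + 2/3·(-173) = -464/3
Route 3: 1/3·(-138) + 2/3·(-178) = -494/3
Route 4: 1/3·(-113) + 2/3·(-188) = -163
Highest Hurwicz score = -153 → Route 1.

Route 1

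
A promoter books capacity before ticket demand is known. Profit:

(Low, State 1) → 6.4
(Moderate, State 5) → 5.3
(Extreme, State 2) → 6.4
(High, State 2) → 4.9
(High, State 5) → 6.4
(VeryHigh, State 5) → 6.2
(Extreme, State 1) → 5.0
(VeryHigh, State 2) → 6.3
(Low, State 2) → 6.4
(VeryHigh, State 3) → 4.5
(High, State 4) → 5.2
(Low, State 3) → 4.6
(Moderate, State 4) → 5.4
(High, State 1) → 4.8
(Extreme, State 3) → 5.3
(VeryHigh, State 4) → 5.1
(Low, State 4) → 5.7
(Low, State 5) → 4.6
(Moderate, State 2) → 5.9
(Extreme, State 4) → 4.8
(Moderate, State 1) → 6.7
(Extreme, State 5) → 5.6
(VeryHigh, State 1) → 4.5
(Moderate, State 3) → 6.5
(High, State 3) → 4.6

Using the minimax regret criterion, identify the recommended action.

Column bests: State 1=6.7, State 2=6.4, State 3=6.5, State 4=5.7, State 5=6.4.
Low regrets: 0.3, 0.0, 1.9, 0.0, 1.8 → max 1.9
Moderate regrets: 0.0, 0.5, 0.0, 0.3, 1.1 → max 1.1
High regrets: 1.9, 1.5, 1.9, 0.5, 0.0 → max 1.9
VeryHigh regrets: 2.2, 0.1, 2.0, 0.6, 0.2 → max 2.2
Extreme regrets: 1.7, 0.0, 1.2, 0.9, 0.8 → max 1.7
Smallest max regret = 1.1 → Moderate.

Moderate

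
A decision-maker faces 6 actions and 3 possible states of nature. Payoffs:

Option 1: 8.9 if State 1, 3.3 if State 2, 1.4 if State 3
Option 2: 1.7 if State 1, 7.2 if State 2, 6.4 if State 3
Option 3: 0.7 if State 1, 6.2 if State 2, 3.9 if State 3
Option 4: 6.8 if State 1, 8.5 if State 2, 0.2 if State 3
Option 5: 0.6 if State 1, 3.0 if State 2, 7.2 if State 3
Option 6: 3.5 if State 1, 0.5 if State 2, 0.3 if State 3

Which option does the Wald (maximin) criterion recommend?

Row minima: Option 1=1.4, Option 2=1.7, Option 3=0.7, Option 4=0.2, Option 5=0.6, Option 6=0.3
Best worst-case = 1.7 → Option 2.

Option 2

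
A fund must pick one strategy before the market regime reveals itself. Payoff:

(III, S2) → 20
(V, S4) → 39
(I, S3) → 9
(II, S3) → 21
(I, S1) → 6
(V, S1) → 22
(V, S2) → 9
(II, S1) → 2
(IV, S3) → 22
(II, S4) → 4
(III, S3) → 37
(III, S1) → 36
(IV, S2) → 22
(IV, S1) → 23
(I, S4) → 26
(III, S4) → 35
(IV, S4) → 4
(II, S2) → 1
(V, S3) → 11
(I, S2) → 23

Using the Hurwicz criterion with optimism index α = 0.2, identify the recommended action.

I: 0.2·26 + 0.8·6 = 10
II: 0.2·21 + 0.8·1 = 5
III: 0.2·37 + 0.8·20 = 23.4
IV: 0.2·23 + 0.8·4 = 7.8
V: 0.2·39 + 0.8·9 = 15
Highest Hurwicz score = 23.4 → III.

III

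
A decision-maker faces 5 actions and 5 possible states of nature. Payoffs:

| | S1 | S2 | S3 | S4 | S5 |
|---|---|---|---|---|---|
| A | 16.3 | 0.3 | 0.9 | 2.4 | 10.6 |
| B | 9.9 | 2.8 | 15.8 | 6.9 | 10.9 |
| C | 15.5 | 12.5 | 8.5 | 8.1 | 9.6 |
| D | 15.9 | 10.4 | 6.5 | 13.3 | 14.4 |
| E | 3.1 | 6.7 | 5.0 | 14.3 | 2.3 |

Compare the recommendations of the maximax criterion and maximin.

maximax → A; maximin → C (disagree)

Row maxima: A=16.3, B=15.8, C=15.5, D=15.9, E=14.3
Best best-case = 16.3 → A.
Row minima: A=0.3, B=2.8, C=8.1, D=6.5, E=2.3
Best worst-case = 8.1 → C.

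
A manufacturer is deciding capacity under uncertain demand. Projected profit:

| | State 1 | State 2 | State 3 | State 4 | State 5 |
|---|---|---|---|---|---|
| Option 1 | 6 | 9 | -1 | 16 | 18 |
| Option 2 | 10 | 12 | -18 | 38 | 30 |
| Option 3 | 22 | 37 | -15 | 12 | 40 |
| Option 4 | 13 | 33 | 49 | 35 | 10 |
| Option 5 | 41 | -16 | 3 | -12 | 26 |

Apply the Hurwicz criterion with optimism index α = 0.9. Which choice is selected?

Option 1: 0.9·18 + 0.1·(-1) = 16.1
Option 2: 0.9·38 + 0.1·(-18) = 32.4
Option 3: 0.9·40 + 0.1·(-15) = 34.5
Option 4: 0.9·49 + 0.1·10 = 45.1
Option 5: 0.9·41 + 0.1·(-16) = 35.3
Highest Hurwicz score = 45.1 → Option 4.

Option 4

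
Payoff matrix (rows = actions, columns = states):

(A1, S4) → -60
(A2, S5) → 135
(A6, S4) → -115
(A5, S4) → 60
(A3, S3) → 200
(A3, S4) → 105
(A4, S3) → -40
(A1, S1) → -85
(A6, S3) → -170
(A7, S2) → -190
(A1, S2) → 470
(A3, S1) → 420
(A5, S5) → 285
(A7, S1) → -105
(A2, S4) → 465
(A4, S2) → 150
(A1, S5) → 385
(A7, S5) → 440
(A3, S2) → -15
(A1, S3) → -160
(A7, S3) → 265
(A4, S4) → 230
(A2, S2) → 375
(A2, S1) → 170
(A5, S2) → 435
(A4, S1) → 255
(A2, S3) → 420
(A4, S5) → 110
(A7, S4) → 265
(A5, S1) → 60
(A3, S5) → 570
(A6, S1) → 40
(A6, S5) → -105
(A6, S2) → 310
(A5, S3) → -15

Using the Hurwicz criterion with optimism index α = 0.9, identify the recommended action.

A1: 0.9·470 + 0.1·(-160) = 407
A2: 0.9·465 + 0.1·135 = 432
A3: 0.9·570 + 0.1·(-15) = 511.5
A4: 0.9·255 + 0.1·(-40) = 225.5
A5: 0.9·435 + 0.1·(-15) = 390
A6: 0.9·310 + 0.1·(-170) = 262
A7: 0.9·440 + 0.1·(-190) = 377
Highest Hurwicz score = 511.5 → A3.

A3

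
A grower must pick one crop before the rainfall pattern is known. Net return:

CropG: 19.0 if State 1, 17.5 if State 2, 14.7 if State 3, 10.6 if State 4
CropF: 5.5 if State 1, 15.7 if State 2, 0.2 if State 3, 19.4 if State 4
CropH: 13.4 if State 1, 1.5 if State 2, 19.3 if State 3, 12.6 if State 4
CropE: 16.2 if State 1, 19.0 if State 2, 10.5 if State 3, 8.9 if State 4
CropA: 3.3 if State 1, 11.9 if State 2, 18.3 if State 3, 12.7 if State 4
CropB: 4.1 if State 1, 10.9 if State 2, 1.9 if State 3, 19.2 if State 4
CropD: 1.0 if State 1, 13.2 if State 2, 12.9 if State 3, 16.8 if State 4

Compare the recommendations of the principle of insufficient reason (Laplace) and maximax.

laplace → CropG; maximax → CropF (disagree)

Row averages: CropG=15.45, CropF=10.2, CropH=11.7, CropE=13.65, CropA=11.55, CropB=9.025, CropD=10.975
Highest average = 15.45 → CropG.
Row maxima: CropG=19.0, CropF=19.4, CropH=19.3, CropE=19.0, CropA=18.3, CropB=19.2, CropD=16.8
Best best-case = 19.4 → CropF.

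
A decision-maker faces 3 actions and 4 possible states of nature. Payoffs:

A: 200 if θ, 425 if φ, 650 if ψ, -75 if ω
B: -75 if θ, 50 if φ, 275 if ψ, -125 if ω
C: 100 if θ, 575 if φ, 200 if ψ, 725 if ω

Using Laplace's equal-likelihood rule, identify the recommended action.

Row averages: A=300, B=31.25, C=400
Highest average = 400 → C.

C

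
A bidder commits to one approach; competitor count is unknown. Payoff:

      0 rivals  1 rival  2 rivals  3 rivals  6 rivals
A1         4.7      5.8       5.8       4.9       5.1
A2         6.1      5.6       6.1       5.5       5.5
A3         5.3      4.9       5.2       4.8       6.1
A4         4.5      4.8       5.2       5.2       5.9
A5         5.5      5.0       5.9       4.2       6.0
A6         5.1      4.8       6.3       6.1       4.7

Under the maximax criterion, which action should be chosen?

Row maxima: A1=5.8, A2=6.1, A3=6.1, A4=5.9, A5=6.0, A6=6.3
Best best-case = 6.3 → A6.

A6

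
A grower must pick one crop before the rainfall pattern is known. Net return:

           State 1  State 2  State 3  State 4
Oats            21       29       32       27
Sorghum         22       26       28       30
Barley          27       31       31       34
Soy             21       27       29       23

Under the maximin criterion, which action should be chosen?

Row minima: Oats=21, Sorghum=22, Barley=27, Soy=21
Best worst-case = 27 → Barley.

Barley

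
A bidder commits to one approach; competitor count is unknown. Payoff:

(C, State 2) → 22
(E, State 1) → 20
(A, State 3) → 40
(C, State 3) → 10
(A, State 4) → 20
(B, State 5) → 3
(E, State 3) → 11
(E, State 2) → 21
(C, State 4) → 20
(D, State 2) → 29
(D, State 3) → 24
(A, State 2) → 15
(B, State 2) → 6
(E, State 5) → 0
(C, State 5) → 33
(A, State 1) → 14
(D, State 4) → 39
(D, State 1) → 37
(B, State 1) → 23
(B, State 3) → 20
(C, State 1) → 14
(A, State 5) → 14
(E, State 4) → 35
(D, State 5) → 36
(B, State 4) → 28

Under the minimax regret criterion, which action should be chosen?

D

Column bests: State 1=37, State 2=29, State 3=40, State 4=39, State 5=36.
A regrets: 23, 14, 0, 19, 22 → max 23
B regrets: 14, 23, 20, 11, 33 → max 33
C regrets: 23, 7, 30, 19, 3 → max 30
D regrets: 0, 0, 16, 0, 0 → max 16
E regrets: 17, 8, 29, 4, 36 → max 36
Smallest max regret = 16 → D.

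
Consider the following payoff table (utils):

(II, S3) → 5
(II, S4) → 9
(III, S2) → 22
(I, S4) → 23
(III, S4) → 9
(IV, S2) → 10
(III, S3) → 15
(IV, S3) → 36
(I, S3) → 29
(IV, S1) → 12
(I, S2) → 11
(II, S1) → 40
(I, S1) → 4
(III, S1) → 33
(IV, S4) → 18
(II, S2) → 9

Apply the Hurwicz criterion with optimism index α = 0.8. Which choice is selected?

II

I: 0.8·29 + 0.2·4 = 24
II: 0.8·40 + 0.2·5 = 33
III: 0.8·33 + 0.2·9 = 28.2
IV: 0.8·36 + 0.2·10 = 30.8
Highest Hurwicz score = 33 → II.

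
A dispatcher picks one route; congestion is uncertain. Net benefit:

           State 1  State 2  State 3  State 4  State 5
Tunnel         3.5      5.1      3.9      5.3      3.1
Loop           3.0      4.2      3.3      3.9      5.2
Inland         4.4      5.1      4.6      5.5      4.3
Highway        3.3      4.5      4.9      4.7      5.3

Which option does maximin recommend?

Inland

Row minima: Tunnel=3.1, Loop=3.0, Inland=4.3, Highway=3.3
Best worst-case = 4.3 → Inland.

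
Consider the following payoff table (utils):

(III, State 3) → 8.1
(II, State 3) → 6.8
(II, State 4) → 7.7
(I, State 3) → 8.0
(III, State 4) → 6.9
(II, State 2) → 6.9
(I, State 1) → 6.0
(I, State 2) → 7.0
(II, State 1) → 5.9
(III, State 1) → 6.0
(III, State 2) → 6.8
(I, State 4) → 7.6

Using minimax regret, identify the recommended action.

I

Column bests: State 1=6.0, State 2=7.0, State 3=8.1, State 4=7.7.
I regrets: 0.0, 0.0, 0.1, 0.1 → max 0.1
II regrets: 0.1, 0.1, 1.3, 0.0 → max 1.3
III regrets: 0.0, 0.2, 0.0, 0.8 → max 0.8
Smallest max regret = 0.1 → I.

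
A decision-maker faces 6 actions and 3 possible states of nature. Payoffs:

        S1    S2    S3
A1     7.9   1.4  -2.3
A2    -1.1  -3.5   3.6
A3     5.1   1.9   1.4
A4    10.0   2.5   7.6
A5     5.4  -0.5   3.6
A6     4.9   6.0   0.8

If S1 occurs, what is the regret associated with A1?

Best payoff under S1 is 10.0.
Regret = 10.0 − 7.9 = 2.1.

2.1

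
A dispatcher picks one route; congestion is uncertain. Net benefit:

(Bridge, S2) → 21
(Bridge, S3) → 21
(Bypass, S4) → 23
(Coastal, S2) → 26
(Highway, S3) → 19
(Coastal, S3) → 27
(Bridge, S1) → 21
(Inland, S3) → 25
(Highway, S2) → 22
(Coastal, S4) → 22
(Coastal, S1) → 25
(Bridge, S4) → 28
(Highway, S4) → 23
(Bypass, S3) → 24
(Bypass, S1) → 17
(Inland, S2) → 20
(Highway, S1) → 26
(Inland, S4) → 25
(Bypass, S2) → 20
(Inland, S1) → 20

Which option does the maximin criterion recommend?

Row minima: Bypass=17, Inland=20, Bridge=21, Coastal=22, Highway=19
Best worst-case = 22 → Coastal.

Coastal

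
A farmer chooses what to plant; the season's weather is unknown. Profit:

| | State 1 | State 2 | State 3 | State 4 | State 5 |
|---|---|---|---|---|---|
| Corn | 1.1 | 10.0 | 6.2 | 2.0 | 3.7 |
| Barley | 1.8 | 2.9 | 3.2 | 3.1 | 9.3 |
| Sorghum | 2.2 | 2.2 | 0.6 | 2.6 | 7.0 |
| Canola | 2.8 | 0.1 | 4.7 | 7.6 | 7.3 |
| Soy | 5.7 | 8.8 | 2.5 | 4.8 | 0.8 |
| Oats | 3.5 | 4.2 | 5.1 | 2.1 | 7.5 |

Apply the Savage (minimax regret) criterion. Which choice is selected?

Column bests: State 1=5.7, State 2=10.0, State 3=6.2, State 4=7.6, State 5=9.3.
Corn regrets: 4.6, 0.0, 0.0, 5.6, 5.6 → max 5.6
Barley regrets: 3.9, 7.1, 3.0, 4.5, 0.0 → max 7.1
Sorghum regrets: 3.5, 7.8, 5.6, 5.0, 2.3 → max 7.8
Canola regrets: 2.9, 9.9, 1.5, 0.0, 2.0 → max 9.9
Soy regrets: 0.0, 1.2, 3.7, 2.8, 8.5 → max 8.5
Oats regrets: 2.2, 5.8, 1.1, 5.5, 1.8 → max 5.8
Smallest max regret = 5.6 → Corn.

Corn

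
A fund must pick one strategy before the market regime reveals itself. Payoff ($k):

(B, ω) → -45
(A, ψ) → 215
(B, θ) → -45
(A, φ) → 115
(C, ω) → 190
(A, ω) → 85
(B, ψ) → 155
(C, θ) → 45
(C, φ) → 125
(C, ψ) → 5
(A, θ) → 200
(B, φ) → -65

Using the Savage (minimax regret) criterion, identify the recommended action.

Column bests: θ=200, φ=125, ψ=215, ω=190.
A regrets: 0, 10, 0, 105 → max 105
B regrets: 245, 190, 60, 235 → max 245
C regrets: 155, 0, 210, 0 → max 210
Smallest max regret = 105 → A.

A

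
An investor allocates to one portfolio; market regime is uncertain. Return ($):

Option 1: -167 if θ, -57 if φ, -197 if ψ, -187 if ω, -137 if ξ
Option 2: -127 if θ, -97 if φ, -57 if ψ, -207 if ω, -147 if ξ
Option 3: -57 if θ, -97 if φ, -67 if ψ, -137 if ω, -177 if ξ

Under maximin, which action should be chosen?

Row minima: Option 1=-197, Option 2=-207, Option 3=-177
Best worst-case = -177 → Option 3.

Option 3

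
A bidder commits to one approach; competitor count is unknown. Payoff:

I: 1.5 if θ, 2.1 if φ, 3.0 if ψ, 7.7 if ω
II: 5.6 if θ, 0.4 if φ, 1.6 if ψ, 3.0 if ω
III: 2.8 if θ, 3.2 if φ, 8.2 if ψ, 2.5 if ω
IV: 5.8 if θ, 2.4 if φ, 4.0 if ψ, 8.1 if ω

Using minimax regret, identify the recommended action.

Column bests: θ=5.8, φ=3.2, ψ=8.2, ω=8.1.
I regrets: 4.3, 1.1, 5.2, 0.4 → max 5.2
II regrets: 0.2, 2.8, 6.6, 5.1 → max 6.6
III regrets: 3.0, 0.0, 0.0, 5.6 → max 5.6
IV regrets: 0.0, 0.8, 4.2, 0.0 → max 4.2
Smallest max regret = 4.2 → IV.

IV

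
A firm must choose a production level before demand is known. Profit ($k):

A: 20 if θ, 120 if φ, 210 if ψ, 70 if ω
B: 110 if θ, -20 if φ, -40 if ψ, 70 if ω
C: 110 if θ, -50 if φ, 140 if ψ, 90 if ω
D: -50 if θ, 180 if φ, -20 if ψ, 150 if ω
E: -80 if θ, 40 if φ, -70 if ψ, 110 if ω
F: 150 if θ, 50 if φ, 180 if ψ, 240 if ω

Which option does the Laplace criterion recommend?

Row averages: A=105, B=30, C=72.5, D=65, E=0, F=155
Highest average = 155 → F.

F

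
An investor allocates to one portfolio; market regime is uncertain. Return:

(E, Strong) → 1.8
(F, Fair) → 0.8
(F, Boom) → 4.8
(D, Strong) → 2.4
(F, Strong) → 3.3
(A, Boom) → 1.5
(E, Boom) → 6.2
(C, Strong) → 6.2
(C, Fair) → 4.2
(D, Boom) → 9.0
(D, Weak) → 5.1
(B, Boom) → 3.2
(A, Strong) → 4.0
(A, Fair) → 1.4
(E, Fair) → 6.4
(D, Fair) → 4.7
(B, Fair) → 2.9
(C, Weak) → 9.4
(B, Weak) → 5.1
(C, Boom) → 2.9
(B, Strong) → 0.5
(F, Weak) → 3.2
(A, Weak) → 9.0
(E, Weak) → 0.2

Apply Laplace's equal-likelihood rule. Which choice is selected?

C

Row averages: A=3.975, B=2.925, C=5.675, D=5.3, E=3.65, F=3.025
Highest average = 5.675 → C.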